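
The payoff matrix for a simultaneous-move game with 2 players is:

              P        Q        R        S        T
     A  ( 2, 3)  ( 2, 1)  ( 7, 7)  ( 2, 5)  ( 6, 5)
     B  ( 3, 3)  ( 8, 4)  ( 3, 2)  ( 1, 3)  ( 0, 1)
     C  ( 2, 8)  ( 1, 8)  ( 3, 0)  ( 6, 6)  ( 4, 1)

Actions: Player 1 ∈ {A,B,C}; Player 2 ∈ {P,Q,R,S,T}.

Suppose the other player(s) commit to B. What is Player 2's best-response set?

P2 best: {Q}

u_2(P vs B) = 3
u_2(Q vs B) = 4
u_2(R vs B) = 2
u_2(S vs B) = 3
u_2(T vs B) = 1
max payoff 4 at {Q}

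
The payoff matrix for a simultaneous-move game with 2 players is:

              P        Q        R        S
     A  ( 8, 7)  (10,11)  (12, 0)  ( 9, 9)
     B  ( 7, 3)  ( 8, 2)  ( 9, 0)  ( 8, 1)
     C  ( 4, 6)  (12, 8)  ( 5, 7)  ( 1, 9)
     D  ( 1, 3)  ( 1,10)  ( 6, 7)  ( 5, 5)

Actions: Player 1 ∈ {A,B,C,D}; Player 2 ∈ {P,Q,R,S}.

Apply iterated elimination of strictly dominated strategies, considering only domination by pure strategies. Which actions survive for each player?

P1 drop B (A beats it: P:8>7 Q:10>8 R:12>9 S:9>8)
P1 drop D (A beats it: P:8>1 Q:10>1 R:12>6 S:9>5)
P2 drop P (Q beats it: A:11>7 C:8>6)
P2 drop R (Q beats it: A:11>0 C:8>7)
P1→{A,C} P2→{Q,S}

Remaining: P1:{A,C} P2:{Q,S}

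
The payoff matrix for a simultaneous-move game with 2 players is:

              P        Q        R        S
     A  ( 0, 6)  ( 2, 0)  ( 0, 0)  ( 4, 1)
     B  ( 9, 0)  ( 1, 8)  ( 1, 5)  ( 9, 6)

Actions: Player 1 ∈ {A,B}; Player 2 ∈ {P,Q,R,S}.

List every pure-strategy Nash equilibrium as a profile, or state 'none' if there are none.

(A,P): not NE [P1→B gives 9>0]
(A,Q): not NE [P2→P gives 6>0]
(A,R): not NE [P1→B gives 1>0; P2→P gives 6>0]
(A,S): not NE [P1→B gives 9>4; P2→P gives 6>1]
(B,P): not NE [P2→Q gives 8>0]
(B,Q): not NE [P1→A gives 2>1]
(B,R): not NE [P2→Q gives 8>5]
(B,S): not NE [P2→Q gives 8>6]

Equilibria: none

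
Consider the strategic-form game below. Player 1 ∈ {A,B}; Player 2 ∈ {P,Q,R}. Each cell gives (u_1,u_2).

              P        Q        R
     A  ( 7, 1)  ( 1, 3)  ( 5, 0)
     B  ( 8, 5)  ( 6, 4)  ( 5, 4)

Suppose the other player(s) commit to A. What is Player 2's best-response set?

P2 best: {Q}

u_2(P vs A) = 1
u_2(Q vs A) = 3
u_2(R vs A) = 0
max payoff 3 at {Q}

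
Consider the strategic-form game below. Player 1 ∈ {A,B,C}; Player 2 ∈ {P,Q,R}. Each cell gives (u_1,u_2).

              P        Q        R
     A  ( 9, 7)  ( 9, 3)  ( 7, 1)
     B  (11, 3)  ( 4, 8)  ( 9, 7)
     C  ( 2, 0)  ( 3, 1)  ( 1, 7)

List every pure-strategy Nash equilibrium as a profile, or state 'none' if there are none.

Equilibria: none

(A,P): not NE [P1→B gives 11>9]
(A,Q): not NE [P2→P gives 7>3]
(A,R): not NE [P1→B gives 9>7; P2→P gives 7>1]
(B,P): not NE [P2→Q gives 8>3]
(B,Q): not NE [P1→A gives 9>4]
(B,R): not NE [P2→Q gives 8>7]
(C,P): not NE [P1→B gives 11>2; P2→R gives 7>0]
(C,Q): not NE [P1→A gives 9>3; P2→R gives 7>1]
(C,R): not NE [P1→B gives 9>1]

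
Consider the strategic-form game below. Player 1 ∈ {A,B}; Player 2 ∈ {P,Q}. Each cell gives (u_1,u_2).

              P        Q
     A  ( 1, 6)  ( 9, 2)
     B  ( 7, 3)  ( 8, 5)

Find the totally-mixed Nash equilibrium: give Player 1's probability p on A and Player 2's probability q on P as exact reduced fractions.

P1 mixes 1/3 on A; P2 mixes 1/7 on P

P1 indiff ⇒ q·1+(1-q)·9 = q·7+(1-q)·8 ⇒ q(-6) = (1-q)(-1) ⇒ q = 1/7
P2 indiff ⇒ p·6+(1-p)·3 = p·2+(1-p)·5 ⇒ p(4) = (1-p)(2) ⇒ p = 1/3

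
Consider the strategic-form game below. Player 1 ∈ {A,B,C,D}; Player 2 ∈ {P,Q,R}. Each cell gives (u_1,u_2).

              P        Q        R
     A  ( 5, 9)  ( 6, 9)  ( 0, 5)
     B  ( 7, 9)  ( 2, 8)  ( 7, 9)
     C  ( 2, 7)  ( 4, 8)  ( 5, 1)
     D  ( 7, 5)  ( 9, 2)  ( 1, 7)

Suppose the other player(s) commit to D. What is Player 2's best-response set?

u_2(P vs D) = 5
u_2(Q vs D) = 2
u_2(R vs D) = 7
max payoff 7 at {R}

P2 best: {R}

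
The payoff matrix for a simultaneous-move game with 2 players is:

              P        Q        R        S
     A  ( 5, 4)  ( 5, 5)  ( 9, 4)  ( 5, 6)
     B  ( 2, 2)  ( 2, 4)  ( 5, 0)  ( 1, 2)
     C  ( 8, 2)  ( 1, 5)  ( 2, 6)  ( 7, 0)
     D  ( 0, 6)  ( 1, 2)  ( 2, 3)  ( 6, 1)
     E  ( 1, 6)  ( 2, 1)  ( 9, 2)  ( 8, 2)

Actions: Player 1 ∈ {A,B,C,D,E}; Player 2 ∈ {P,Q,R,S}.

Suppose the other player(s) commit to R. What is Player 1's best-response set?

P1 best: {A,E}

u_1(A vs R) = 9
u_1(B vs R) = 5
u_1(C vs R) = 2
u_1(D vs R) = 2
u_1(E vs R) = 9
max payoff 9 at {A,E}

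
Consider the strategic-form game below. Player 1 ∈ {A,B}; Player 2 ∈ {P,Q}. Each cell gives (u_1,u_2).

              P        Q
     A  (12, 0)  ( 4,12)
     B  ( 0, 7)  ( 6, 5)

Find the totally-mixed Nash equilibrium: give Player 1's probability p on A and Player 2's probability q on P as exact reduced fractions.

P1 mixes 1/7 on A; P2 mixes 1/7 on P

P1 indiff ⇒ q·12+(1-q)·4 = q·0+(1-q)·6 ⇒ q(12) = (1-q)(2) ⇒ q = 1/7
P2 indiff ⇒ p·0+(1-p)·7 = p·12+(1-p)·5 ⇒ p(-12) = (1-p)(-2) ⇒ p = 1/7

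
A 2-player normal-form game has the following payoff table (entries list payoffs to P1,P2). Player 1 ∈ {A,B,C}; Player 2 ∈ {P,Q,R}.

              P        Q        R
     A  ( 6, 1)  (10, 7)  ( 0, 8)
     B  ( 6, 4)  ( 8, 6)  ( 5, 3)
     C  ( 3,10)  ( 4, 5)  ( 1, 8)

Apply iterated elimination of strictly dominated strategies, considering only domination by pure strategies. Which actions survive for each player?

P1 drop C (B beats it: P:6>3 Q:8>4 R:5>1)
P2 drop P (Q beats it: A:7>1 B:6>4)
P1→{A,B} P2→{Q,R}

Survivors P1:{A,B} P2:{Q,R}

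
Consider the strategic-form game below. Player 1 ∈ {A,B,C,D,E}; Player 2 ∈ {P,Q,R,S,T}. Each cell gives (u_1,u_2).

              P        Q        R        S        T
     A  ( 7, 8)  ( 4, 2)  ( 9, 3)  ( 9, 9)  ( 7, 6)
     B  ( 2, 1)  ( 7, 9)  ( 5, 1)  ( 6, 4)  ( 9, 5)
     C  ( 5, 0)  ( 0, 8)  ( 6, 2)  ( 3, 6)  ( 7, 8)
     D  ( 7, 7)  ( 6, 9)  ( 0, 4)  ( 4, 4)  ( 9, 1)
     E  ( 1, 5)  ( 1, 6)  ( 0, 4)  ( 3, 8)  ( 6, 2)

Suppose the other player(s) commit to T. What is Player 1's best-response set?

u_1(A vs T) = 7
u_1(B vs T) = 9
u_1(C vs T) = 7
u_1(D vs T) = 9
u_1(E vs T) = 6
max payoff 9 at {B,D}

argmax u_1 = {B,D}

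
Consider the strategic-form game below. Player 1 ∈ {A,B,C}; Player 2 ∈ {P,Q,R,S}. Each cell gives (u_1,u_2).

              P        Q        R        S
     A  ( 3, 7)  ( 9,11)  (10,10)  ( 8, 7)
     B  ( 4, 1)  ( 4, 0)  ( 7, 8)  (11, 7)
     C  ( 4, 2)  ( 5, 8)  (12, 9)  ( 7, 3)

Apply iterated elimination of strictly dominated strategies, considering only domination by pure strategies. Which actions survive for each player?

P2 drop P (R beats it: A:10>7 B:8>1 C:9>2)
P2 drop S (R beats it: A:10>7 B:8>7 C:9>3)
P1 drop B (A beats it: Q:9>4 R:10>7)
P1→{A,C} P2→{Q,R}

IESDS → P1:{A,C} P2:{Q,R}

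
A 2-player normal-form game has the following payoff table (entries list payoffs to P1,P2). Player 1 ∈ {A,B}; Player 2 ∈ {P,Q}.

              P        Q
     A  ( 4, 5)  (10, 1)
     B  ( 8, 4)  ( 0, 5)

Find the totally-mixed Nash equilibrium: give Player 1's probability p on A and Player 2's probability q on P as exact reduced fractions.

(p,q) = (1/5, 5/7)

P1 indiff ⇒ q·4+(1-q)·10 = q·8+(1-q)·0 ⇒ q(-4) = (1-q)(-10) ⇒ q = 5/7
P2 indiff ⇒ p·5+(1-p)·4 = p·1+(1-p)·5 ⇒ p(4) = (1-p)(1) ⇒ p = 1/5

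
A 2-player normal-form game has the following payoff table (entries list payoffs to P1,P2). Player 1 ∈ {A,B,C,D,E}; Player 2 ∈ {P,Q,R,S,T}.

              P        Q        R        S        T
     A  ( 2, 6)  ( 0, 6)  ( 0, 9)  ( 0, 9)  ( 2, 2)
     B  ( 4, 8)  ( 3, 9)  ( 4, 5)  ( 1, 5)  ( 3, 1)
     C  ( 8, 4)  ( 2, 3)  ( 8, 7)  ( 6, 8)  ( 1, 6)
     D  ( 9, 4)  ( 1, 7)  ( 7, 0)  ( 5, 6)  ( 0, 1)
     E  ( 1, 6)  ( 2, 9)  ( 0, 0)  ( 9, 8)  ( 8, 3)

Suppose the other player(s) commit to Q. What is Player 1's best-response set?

P1 best: {B}

u_1(A vs Q) = 0
u_1(B vs Q) = 3
u_1(C vs Q) = 2
u_1(D vs Q) = 1
u_1(E vs Q) = 2
max payoff 3 at {B}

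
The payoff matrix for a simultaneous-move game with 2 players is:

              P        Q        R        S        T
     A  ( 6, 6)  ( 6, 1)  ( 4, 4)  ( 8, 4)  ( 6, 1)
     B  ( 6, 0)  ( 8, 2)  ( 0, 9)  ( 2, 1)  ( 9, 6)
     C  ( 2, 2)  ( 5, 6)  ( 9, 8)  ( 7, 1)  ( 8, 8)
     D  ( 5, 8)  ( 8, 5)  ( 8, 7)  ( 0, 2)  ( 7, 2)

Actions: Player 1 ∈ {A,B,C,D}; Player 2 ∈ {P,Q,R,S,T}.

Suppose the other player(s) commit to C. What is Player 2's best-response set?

P2 best: {R,T}

u_2(P vs C) = 2
u_2(Q vs C) = 6
u_2(R vs C) = 8
u_2(S vs C) = 1
u_2(T vs C) = 8
max payoff 8 at {R,T}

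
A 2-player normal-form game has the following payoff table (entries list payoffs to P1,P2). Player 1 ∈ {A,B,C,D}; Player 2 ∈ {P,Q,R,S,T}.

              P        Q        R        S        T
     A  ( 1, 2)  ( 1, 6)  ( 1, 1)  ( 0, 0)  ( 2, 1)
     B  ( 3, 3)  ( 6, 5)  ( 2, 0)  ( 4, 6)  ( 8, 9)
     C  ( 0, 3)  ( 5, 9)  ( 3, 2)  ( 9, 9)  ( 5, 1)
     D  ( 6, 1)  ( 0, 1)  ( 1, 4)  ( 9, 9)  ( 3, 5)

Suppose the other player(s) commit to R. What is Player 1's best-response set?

P1 best: {C}

u_1(A vs R) = 1
u_1(B vs R) = 2
u_1(C vs R) = 3
u_1(D vs R) = 1
max payoff 3 at {C}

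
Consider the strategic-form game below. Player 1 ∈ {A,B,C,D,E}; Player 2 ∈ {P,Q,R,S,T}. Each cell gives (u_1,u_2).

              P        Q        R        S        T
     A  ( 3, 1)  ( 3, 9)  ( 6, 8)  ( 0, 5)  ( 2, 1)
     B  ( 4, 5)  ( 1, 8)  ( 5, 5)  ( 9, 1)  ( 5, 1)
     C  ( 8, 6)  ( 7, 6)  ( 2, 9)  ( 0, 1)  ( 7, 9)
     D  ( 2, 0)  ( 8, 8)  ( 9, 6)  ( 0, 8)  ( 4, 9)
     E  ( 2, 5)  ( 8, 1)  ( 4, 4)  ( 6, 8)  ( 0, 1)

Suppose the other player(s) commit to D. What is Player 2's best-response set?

u_2(P vs D) = 0
u_2(Q vs D) = 8
u_2(R vs D) = 6
u_2(S vs D) = 8
u_2(T vs D) = 9
max payoff 9 at {T}

P2 best: {T}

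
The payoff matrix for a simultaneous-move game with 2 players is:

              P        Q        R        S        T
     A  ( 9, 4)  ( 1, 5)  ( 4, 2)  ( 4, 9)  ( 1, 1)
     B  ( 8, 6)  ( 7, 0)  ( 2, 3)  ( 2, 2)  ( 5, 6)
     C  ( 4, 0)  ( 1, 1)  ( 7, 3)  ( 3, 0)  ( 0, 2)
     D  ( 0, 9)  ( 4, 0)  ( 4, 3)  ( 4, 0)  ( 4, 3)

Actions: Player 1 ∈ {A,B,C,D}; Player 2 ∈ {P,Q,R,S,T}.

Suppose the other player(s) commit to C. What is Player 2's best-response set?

u_2(P vs C) = 0
u_2(Q vs C) = 1
u_2(R vs C) = 3
u_2(S vs C) = 0
u_2(T vs C) = 2
max payoff 3 at {R}

argmax u_2 = {R}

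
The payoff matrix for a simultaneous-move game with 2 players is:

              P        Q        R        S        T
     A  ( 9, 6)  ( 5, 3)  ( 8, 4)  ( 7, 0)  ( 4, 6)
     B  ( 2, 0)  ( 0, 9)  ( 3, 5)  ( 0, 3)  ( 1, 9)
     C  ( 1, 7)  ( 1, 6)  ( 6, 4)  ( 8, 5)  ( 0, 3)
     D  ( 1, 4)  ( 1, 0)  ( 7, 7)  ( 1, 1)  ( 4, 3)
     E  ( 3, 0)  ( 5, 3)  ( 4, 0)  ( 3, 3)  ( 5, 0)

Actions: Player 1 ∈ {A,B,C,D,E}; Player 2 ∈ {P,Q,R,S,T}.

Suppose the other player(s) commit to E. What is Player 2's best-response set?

u_2(P vs E) = 0
u_2(Q vs E) = 3
u_2(R vs E) = 0
u_2(S vs E) = 3
u_2(T vs E) = 0
max payoff 3 at {Q,S}

BR_2 = {Q,S}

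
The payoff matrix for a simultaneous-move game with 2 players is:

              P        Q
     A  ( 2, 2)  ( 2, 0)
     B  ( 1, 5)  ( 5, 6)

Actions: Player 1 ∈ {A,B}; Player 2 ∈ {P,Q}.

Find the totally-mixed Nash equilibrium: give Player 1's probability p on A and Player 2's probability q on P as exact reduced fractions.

P1 indiff ⇒ q·2+(1-q)·2 = q·1+(1-q)·5 ⇒ q(1) = (1-q)(3) ⇒ q = 3/4
P2 indiff ⇒ p·2+(1-p)·5 = p·0+(1-p)·6 ⇒ p(2) = (1-p)(1) ⇒ p = 1/3

(p,q) = (1/3, 3/4)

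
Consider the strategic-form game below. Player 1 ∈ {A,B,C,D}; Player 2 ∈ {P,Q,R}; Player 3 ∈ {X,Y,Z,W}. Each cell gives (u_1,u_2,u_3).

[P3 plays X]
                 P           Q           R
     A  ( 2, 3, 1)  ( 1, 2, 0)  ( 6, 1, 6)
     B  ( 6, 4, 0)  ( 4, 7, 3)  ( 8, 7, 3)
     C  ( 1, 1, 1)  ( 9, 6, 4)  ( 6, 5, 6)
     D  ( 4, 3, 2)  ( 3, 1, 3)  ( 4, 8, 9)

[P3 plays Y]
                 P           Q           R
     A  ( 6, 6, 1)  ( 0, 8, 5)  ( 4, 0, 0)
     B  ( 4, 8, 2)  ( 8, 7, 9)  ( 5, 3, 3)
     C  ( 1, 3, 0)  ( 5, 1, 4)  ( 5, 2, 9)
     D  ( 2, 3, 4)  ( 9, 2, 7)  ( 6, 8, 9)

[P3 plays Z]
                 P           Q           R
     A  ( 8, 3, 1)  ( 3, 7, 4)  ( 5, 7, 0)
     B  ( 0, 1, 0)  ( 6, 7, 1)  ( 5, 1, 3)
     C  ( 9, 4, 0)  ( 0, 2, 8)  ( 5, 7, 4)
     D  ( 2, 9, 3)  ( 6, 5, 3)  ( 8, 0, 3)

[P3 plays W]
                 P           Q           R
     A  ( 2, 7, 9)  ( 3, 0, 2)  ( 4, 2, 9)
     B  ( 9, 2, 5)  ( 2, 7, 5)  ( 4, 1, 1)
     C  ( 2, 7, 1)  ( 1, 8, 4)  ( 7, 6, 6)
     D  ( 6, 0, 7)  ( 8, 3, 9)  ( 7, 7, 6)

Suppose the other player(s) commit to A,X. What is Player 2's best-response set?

BR_2 = {P}

u_2(P vs A,X) = 3
u_2(Q vs A,X) = 2
u_2(R vs A,X) = 1
max payoff 3 at {P}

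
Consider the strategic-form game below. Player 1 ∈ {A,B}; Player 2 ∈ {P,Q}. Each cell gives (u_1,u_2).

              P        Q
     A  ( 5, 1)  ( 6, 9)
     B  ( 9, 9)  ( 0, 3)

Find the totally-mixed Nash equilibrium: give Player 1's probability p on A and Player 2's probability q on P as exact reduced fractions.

p=3/7, q=3/5

P1 indiff ⇒ q·5+(1-q)·6 = q·9+(1-q)·0 ⇒ q(-4) = (1-q)(-6) ⇒ q = 3/5
P2 indiff ⇒ p·1+(1-p)·9 = p·9+(1-p)·3 ⇒ p(-8) = (1-p)(-6) ⇒ p = 3/7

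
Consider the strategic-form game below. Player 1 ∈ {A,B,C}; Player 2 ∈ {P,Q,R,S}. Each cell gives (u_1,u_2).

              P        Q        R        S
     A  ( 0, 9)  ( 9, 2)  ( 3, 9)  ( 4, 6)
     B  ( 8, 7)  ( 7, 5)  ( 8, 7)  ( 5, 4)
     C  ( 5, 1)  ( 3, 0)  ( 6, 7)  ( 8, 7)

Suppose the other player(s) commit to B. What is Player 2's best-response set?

argmax u_2 = {P,R}

u_2(P vs B) = 7
u_2(Q vs B) = 5
u_2(R vs B) = 7
u_2(S vs B) = 4
max payoff 7 at {P,R}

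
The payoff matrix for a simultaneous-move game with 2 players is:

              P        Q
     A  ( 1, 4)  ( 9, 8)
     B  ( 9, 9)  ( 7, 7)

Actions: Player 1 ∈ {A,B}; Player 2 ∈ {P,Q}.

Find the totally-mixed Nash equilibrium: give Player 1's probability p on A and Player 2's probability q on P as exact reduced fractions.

p=1/3, q=1/5

P1 indiff ⇒ q·1+(1-q)·9 = q·9+(1-q)·7 ⇒ q(-8) = (1-q)(-2) ⇒ q = 1/5
P2 indiff ⇒ p·4+(1-p)·9 = p·8+(1-p)·7 ⇒ p(-4) = (1-p)(-2) ⇒ p = 1/3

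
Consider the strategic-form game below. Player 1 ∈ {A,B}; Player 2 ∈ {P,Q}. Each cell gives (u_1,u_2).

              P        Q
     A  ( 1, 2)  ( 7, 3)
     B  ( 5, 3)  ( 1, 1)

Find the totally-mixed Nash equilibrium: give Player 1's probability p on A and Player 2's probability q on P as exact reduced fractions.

(p,q) = (2/3, 3/5)

P1 indiff ⇒ q·1+(1-q)·7 = q·5+(1-q)·1 ⇒ q(-4) = (1-q)(-6) ⇒ q = 3/5
P2 indiff ⇒ p·2+(1-p)·3 = p·3+(1-p)·1 ⇒ p(-1) = (1-p)(-2) ⇒ p = 2/3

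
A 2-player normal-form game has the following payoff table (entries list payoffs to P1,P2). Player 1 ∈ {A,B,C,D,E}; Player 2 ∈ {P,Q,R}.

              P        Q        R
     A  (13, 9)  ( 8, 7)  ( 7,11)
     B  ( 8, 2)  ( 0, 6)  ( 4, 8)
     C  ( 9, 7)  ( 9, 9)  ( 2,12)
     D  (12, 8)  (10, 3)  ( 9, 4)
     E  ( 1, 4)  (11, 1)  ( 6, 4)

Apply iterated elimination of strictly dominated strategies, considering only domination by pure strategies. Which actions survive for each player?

P1 drop B (A beats it: P:13>8 Q:8>0 R:7>4)
P1 drop C (D beats it: P:12>9 Q:10>9 R:9>2)
P2 drop Q (P beats it: A:9>7 D:8>3 E:4>1)
P1 drop E (A beats it: P:13>1 R:7>6)
P1→{A,D} P2→{P,R}

Remaining: P1:{A,D} P2:{P,R}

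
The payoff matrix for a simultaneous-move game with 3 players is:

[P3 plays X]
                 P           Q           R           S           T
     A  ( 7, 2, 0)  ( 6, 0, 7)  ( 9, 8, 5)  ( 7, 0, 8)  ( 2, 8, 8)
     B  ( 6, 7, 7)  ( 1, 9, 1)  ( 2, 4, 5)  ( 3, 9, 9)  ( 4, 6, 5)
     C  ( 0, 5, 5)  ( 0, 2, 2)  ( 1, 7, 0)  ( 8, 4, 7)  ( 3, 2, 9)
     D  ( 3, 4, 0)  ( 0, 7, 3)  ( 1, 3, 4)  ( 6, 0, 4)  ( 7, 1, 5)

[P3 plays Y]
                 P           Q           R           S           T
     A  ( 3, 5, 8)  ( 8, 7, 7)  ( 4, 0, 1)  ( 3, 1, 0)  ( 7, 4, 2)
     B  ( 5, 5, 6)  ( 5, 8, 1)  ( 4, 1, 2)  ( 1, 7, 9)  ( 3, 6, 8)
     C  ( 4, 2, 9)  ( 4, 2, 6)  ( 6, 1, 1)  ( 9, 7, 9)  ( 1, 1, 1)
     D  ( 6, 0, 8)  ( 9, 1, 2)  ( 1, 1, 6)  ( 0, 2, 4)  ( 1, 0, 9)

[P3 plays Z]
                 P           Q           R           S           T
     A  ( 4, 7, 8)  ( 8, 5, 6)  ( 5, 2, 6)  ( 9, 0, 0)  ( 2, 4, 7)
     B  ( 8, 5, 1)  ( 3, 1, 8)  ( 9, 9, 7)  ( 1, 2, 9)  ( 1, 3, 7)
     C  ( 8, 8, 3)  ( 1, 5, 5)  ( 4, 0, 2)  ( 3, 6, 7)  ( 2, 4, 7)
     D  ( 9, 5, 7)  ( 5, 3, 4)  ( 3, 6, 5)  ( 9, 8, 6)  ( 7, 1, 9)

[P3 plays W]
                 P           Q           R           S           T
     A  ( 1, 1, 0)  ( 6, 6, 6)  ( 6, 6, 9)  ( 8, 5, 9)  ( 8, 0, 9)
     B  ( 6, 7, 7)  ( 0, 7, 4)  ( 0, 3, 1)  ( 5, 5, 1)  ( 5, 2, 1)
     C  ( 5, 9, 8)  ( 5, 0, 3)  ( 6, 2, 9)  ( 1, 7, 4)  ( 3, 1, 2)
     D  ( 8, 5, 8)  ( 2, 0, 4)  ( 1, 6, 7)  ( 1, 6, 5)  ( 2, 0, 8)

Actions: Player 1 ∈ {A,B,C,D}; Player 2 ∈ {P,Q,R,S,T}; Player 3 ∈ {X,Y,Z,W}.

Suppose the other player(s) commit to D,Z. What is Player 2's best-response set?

u_2(P vs D,Z) = 5
u_2(Q vs D,Z) = 3
u_2(R vs D,Z) = 6
u_2(S vs D,Z) = 8
u_2(T vs D,Z) = 1
max payoff 8 at {S}

argmax u_2 = {S}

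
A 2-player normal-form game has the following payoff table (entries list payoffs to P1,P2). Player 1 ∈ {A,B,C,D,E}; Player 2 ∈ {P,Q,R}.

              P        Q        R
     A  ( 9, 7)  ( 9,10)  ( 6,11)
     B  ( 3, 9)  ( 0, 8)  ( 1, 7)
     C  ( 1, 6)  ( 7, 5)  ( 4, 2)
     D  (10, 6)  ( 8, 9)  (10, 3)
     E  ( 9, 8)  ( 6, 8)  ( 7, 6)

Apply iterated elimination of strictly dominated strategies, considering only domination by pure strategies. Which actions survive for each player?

P1 drop B (A beats it: P:9>3 Q:9>0 R:6>1)
P1 drop C (A beats it: P:9>1 Q:9>7 R:6>4)
P1 drop E (D beats it: P:10>9 Q:8>6 R:10>7)
P2 drop P (Q beats it: A:10>7 D:9>6)
P1→{A,D} P2→{Q,R}

Survivors P1:{A,D} P2:{Q,R}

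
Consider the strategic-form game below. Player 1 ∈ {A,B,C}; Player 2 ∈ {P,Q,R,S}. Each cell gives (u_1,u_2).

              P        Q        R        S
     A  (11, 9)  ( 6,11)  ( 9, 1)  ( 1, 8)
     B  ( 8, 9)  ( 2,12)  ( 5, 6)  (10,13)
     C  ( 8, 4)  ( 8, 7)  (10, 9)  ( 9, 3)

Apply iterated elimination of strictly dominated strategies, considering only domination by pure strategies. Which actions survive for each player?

IESDS → P1:{B,C} P2:{Q,R,S}

P2 drop P (Q beats it: A:11>9 B:12>9 C:7>4)
P1 drop A (C beats it: Q:8>6 R:10>9 S:9>1)
P1→{B,C} P2→{Q,R,S}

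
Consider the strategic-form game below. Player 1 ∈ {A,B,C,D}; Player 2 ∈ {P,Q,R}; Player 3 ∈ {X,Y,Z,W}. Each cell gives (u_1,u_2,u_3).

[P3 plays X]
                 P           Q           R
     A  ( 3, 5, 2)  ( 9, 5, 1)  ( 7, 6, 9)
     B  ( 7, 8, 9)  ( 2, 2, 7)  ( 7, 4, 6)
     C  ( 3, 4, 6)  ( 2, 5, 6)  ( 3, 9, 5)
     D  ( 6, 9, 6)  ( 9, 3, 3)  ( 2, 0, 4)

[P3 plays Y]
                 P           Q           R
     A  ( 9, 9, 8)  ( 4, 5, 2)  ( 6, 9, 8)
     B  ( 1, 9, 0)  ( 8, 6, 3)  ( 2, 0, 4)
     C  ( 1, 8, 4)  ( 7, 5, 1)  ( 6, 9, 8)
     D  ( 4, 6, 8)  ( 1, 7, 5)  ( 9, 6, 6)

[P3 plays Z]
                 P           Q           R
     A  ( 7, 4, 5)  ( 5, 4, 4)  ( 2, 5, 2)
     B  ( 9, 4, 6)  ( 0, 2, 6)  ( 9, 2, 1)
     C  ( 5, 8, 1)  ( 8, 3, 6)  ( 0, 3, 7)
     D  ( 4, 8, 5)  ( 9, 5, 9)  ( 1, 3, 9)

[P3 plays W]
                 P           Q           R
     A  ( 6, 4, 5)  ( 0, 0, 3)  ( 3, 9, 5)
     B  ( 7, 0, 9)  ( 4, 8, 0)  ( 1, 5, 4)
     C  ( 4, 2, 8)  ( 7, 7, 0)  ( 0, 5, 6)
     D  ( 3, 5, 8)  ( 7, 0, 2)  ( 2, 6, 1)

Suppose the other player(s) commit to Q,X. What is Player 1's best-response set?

P1 best: {A,D}

u_1(A vs Q,X) = 9
u_1(B vs Q,X) = 2
u_1(C vs Q,X) = 2
u_1(D vs Q,X) = 9
max payoff 9 at {A,D}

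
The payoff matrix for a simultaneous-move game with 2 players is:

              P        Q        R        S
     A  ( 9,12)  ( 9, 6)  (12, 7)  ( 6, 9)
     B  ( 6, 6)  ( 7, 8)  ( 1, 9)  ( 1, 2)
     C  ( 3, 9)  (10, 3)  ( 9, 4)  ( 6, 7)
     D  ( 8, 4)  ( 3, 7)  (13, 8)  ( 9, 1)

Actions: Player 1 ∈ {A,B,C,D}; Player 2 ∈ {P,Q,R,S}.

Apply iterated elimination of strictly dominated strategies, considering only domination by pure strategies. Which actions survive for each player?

P1 drop B (A beats it: P:9>6 Q:9>7 R:12>1 S:6>1)
P2 drop Q (R beats it: A:7>6 C:4>3 D:8>7)
P1 drop C (D beats it: P:8>3 R:13>9 S:9>6)
P2 drop S (P beats it: A:12>9 D:4>1)
P1→{A,D} P2→{P,R}

Remaining: P1:{A,D} P2:{P,R}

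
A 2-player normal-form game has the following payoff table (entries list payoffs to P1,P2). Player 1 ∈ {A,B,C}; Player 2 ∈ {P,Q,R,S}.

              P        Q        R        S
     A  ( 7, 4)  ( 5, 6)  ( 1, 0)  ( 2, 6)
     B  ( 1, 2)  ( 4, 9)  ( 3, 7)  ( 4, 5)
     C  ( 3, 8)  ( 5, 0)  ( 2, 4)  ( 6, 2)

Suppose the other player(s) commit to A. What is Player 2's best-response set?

P2 best: {Q,S}

u_2(P vs A) = 4
u_2(Q vs A) = 6
u_2(R vs A) = 0
u_2(S vs A) = 6
max payoff 6 at {Q,S}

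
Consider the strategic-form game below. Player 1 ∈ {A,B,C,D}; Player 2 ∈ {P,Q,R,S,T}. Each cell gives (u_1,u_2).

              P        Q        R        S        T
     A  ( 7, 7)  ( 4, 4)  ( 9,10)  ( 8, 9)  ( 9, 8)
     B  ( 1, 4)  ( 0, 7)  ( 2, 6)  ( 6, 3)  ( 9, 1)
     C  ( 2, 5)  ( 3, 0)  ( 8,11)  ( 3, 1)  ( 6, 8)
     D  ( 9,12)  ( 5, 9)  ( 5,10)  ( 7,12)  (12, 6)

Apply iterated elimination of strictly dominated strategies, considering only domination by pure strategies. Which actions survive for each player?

IESDS → P1:{A,D} P2:{P,R,S}

P1 drop B (D beats it: P:9>1 Q:5>0 R:5>2 S:7>6 T:12>9)
P1 drop C (A beats it: P:7>2 Q:4>3 R:9>8 S:8>3 T:9>6)
P2 drop Q (P beats it: A:7>4 D:12>9)
P2 drop T (R beats it: A:10>8 D:10>6)
P1→{A,D} P2→{P,R,S}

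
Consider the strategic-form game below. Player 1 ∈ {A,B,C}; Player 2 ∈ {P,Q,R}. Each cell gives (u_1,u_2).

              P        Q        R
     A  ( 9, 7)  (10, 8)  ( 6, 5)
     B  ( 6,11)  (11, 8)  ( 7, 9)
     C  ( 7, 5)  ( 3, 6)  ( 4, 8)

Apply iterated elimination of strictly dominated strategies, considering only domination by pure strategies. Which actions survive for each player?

P1 drop C (A beats it: P:9>7 Q:10>3 R:6>4)
P2 drop R (P beats it: A:7>5 B:11>9)
P1→{A,B} P2→{P,Q}

Survivors P1:{A,B} P2:{P,Q}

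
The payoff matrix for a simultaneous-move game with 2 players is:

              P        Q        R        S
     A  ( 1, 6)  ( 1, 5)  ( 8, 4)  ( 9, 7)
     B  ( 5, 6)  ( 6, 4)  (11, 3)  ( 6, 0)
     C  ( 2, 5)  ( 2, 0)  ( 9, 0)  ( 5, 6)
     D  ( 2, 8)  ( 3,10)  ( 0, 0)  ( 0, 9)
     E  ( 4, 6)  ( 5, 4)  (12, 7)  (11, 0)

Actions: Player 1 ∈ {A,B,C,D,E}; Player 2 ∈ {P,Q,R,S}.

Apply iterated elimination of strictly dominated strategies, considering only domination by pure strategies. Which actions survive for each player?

IESDS → P1:{B,E} P2:{P,R}

P1 drop A (E beats it: P:4>1 Q:5>1 R:12>8 S:11>9)
P1 drop C (B beats it: P:5>2 Q:6>2 R:11>9 S:6>5)
P1 drop D (B beats it: P:5>2 Q:6>3 R:11>0 S:6>0)
P2 drop Q (P beats it: B:6>4 E:6>4)
P2 drop S (P beats it: B:6>0 E:6>0)
P1→{B,E} P2→{P,R}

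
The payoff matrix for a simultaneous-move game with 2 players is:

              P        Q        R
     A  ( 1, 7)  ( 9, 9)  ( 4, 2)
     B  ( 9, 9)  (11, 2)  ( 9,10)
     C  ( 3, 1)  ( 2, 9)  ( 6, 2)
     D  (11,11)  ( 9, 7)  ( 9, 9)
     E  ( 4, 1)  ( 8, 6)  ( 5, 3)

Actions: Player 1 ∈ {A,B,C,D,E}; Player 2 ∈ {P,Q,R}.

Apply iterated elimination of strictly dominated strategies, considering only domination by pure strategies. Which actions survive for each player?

P1 drop A (B beats it: P:9>1 Q:11>9 R:9>4)
P1 drop C (B beats it: P:9>3 Q:11>2 R:9>6)
P1 drop E (B beats it: P:9>4 Q:11>8 R:9>5)
P2 drop Q (P beats it: B:9>2 D:11>7)
P1→{B,D} P2→{P,R}

Remaining: P1:{B,D} P2:{P,R}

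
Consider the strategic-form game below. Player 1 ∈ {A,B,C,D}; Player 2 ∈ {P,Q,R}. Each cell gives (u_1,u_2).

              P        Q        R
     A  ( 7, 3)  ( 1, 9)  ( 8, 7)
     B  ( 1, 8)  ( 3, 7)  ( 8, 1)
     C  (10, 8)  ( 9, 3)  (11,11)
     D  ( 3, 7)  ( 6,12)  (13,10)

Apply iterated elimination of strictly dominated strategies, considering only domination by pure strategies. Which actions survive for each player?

P1 drop A (C beats it: P:10>7 Q:9>1 R:11>8)
P1 drop B (C beats it: P:10>1 Q:9>3 R:11>8)
P2 drop P (R beats it: C:11>8 D:10>7)
P1→{C,D} P2→{Q,R}

Survivors P1:{C,D} P2:{Q,R}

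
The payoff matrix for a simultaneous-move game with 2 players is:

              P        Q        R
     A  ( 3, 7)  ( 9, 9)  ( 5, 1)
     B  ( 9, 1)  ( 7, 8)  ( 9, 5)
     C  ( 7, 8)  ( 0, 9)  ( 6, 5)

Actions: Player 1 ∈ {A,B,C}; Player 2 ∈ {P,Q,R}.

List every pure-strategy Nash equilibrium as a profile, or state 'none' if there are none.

(A,P): not NE [P1→B gives 9>3; P2→Q gives 9>7]
(A,Q): NE
(A,R): not NE [P1→B gives 9>5; P2→Q gives 9>1]
(B,P): not NE [P2→Q gives 8>1]
(B,Q): not NE [P1→A gives 9>7]
(B,R): not NE [P2→Q gives 8>5]
(C,P): not NE [P1→B gives 9>7; P2→Q gives 9>8]
(C,Q): not NE [P1→A gives 9>0]
(C,R): not NE [P1→B gives 9>6; P2→Q gives 9>5]

Nash profiles: (A,Q)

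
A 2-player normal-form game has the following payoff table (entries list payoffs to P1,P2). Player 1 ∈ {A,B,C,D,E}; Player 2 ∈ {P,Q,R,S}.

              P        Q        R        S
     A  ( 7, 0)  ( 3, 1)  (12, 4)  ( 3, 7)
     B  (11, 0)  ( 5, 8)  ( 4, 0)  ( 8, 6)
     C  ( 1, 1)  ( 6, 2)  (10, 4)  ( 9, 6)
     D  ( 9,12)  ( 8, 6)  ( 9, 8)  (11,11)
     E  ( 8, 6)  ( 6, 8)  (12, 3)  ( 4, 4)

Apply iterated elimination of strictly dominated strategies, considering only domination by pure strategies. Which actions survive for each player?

Remaining: P1:{B,D} P2:{P,Q,S}

P2 drop R (S beats it: A:7>4 B:6>0 C:6>4 D:11>8 E:4>3)
P1 drop A (B beats it: P:11>7 Q:5>3 S:8>3)
P1 drop C (D beats it: P:9>1 Q:8>6 S:11>9)
P1 drop E (D beats it: P:9>8 Q:8>6 S:11>4)
P1→{B,D} P2→{P,Q,S}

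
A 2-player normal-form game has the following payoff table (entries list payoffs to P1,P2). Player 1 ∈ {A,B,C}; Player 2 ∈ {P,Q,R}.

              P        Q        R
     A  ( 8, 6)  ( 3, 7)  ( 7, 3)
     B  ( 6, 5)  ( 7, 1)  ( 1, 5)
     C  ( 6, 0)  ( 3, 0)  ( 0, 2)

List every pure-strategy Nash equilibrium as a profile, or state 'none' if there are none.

(A,P): not NE [P2→Q gives 7>6]
(A,Q): not NE [P1→B gives 7>3]
(A,R): not NE [P2→Q gives 7>3]
(B,P): not NE [P1→A gives 8>6]
(B,Q): not NE [P2→R gives 5>1]
(B,R): not NE [P1→A gives 7>1]
(C,P): not NE [P1→A gives 8>6; P2→R gives 2>0]
(C,Q): not NE [P1→B gives 7>3; P2→R gives 2>0]
(C,R): not NE [P1→A gives 7>0]

PSNE: ∅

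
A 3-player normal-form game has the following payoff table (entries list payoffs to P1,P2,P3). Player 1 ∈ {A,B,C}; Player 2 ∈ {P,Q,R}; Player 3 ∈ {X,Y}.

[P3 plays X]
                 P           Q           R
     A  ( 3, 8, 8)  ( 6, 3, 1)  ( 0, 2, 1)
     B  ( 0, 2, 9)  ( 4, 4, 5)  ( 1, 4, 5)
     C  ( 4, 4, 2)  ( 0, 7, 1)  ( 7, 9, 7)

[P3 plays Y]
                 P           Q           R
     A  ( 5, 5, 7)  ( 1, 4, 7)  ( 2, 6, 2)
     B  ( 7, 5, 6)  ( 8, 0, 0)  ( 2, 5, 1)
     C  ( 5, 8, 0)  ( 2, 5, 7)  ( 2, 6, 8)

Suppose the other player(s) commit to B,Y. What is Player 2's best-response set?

u_2(P vs B,Y) = 5
u_2(Q vs B,Y) = 0
u_2(R vs B,Y) = 5
max payoff 5 at {P,R}

P2 best: {P,R}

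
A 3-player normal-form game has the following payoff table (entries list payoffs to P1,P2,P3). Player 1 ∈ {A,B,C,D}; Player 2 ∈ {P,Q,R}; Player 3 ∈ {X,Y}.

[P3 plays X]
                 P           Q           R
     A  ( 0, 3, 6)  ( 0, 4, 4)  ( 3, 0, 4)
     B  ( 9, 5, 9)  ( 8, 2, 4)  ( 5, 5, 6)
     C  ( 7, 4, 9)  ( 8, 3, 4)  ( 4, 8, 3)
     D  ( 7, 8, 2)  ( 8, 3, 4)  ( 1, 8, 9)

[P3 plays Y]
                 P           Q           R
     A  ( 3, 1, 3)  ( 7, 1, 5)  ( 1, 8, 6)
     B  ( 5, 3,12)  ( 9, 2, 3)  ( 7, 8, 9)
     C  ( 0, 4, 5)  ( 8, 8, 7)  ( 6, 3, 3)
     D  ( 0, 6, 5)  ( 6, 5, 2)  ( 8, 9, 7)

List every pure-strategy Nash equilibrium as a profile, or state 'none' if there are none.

(A,P,X): not NE [P1→B gives 9>0; P2→Q gives 4>3]
(A,P,Y): not NE [P1→B gives 5>3; P2→R gives 8>1; P3→X gives 6>3]
(A,Q,X): not NE [P1→D gives 8>0; P3→Y gives 5>4]
(A,Q,Y): not NE [P1→B gives 9>7; P2→R gives 8>1]
(A,R,X): not NE [P1→B gives 5>3; P2→Q gives 4>0; P3→Y gives 6>4]
(A,R,Y): not NE [P1→D gives 8>1]
(B,P,X): not NE [P3→Y gives 12>9]
(B,P,Y): not NE [P2→R gives 8>3]
(B,Q,X): not NE [P2→R gives 5>2]
(B,Q,Y): not NE [P2→R gives 8>2; P3→X gives 4>3]
(B,R,X): not NE [P3→Y gives 9>6]
(B,R,Y): not NE [P1→D gives 8>7]
(C,P,X): not NE [P1→B gives 9>7; P2→R gives 8>4]
(C,P,Y): not NE [P1→B gives 5>0; P2→Q gives 8>4; P3→X gives 9>5]
(C,Q,X): not NE [P2→R gives 8>3; P3→Y gives 7>4]
(C,Q,Y): not NE [P1→B gives 9>8]
(C,R,X): not NE [P1→B gives 5>4]
(C,R,Y): not NE [P1→D gives 8>6; P2→Q gives 8>3]
(D,P,X): not NE [P1→B gives 9>7; P3→Y gives 5>2]
(D,P,Y): not NE [P1→B gives 5>0; P2→R gives 9>6]
(D,Q,X): not NE [P2→R gives 8>3]
(D,Q,Y): not NE [P1→B gives 9>6; P2→R gives 9>5; P3→X gives 4>2]
(D,R,X): not NE [P1→B gives 5>1]
(D,R,Y): not NE [P3→X gives 9>7]

PSNE: ∅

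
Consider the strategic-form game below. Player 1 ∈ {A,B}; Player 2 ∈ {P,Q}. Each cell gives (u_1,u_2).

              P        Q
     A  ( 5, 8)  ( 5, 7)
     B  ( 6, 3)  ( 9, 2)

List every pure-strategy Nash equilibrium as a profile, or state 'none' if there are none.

(A,P): not NE [P1→B gives 6>5]
(A,Q): not NE [P1→B gives 9>5; P2→P gives 8>7]
(B,P): NE
(B,Q): not NE [P2→P gives 3>2]

Nash profiles: (B,P)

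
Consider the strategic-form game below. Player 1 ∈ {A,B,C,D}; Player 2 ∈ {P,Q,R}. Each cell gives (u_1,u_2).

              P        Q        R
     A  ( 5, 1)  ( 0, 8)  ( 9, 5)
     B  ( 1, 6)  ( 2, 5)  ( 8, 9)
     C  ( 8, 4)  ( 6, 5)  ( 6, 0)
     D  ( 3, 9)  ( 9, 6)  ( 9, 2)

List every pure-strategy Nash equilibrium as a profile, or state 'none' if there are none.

Equilibria: none

(A,P): not NE [P1→C gives 8>5; P2→Q gives 8>1]
(A,Q): not NE [P1→D gives 9>0]
(A,R): not NE [P2→Q gives 8>5]
(B,P): not NE [P1→C gives 8>1; P2→R gives 9>6]
(B,Q): not NE [P1→D gives 9>2; P2→R gives 9>5]
(B,R): not NE [P1→D gives 9>8]
(C,P): not NE [P2→Q gives 5>4]
(C,Q): not NE [P1→D gives 9>6]
(C,R): not NE [P1→D gives 9>6; P2→Q gives 5>0]
(D,P): not NE [P1→C gives 8>3]
(D,Q): not NE [P2→P gives 9>6]
(D,R): not NE [P2→P gives 9>2]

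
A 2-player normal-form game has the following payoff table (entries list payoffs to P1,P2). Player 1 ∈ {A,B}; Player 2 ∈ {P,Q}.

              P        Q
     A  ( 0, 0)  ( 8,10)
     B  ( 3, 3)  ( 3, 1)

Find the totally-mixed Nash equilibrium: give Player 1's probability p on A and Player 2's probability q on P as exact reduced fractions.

P1 indiff ⇒ q·0+(1-q)·8 = q·3+(1-q)·3 ⇒ q(-3) = (1-q)(-5) ⇒ q = 5/8
P2 indiff ⇒ p·0+(1-p)·3 = p·10+(1-p)·1 ⇒ p(-10) = (1-p)(-2) ⇒ p = 1/6

p=1/6, q=5/8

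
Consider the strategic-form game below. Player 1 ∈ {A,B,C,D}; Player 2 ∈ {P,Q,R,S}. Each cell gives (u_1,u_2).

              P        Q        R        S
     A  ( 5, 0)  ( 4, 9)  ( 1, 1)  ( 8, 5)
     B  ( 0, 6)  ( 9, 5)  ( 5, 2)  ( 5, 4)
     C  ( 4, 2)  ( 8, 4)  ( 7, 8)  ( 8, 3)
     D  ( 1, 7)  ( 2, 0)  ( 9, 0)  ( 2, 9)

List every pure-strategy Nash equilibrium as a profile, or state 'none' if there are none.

PSNE: ∅

(A,P): not NE [P2→Q gives 9>0]
(A,Q): not NE [P1→B gives 9>4]
(A,R): not NE [P1→D gives 9>1; P2→Q gives 9>1]
(A,S): not NE [P2→Q gives 9>5]
(B,P): not NE [P1→A gives 5>0]
(B,Q): not NE [P2→P gives 6>5]
(B,R): not NE [P1→D gives 9>5; P2→P gives 6>2]
(B,S): not NE [P1→C gives 8>5; P2→P gives 6>4]
(C,P): not NE [P1→A gives 5>4; P2→R gives 8>2]
(C,Q): not NE [P1→B gives 9>8; P2→R gives 8>4]
(C,R): not NE [P1→D gives 9>7]
(C,S): not NE [P2→R gives 8>3]
(D,P): not NE [P1→A gives 5>1; P2→S gives 9>7]
(D,Q): not NE [P1→B gives 9>2; P2→S gives 9>0]
(D,R): not NE [P2→S gives 9>0]
(D,S): not NE [P1→C gives 8>2]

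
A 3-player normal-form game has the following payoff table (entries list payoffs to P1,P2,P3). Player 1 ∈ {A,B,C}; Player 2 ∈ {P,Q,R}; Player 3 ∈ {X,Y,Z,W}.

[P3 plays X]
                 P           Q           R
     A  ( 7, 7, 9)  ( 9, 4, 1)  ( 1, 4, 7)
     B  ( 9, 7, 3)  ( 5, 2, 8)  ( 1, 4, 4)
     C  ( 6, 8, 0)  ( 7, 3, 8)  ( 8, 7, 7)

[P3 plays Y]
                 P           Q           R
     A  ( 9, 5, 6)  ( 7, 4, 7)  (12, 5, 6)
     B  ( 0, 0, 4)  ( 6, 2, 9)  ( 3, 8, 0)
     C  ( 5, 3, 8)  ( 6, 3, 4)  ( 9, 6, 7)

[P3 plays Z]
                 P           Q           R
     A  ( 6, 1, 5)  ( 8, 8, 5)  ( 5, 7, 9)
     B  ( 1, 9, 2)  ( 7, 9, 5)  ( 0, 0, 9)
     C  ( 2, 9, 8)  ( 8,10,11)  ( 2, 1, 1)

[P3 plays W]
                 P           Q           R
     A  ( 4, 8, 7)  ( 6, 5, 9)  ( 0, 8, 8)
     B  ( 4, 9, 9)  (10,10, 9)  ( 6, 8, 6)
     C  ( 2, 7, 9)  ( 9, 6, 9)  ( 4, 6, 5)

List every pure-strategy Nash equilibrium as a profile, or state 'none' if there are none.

PSNE = {(B,Q,W), (C,Q,Z)}

(A,P,X): not NE [P1→B gives 9>7]
(A,P,Y): not NE [P3→X gives 9>6]
(A,P,Z): not NE [P2→Q gives 8>1; P3→X gives 9>5]
(A,P,W): not NE [P3→X gives 9>7]
(A,Q,X): not NE [P2→P gives 7>4; P3→W gives 9>1]
(A,Q,Y): not NE [P2→R gives 5>4; P3→W gives 9>7]
(A,Q,Z): not NE [P3→W gives 9>5]
(A,Q,W): not NE [P1→B gives 10>6; P2→R gives 8>5]
(A,R,X): not NE [P1→C gives 8>1; P2→P gives 7>4; P3→Z gives 9>7]
(A,R,Y): not NE [P3→Z gives 9>6]
(A,R,Z): not NE [P2→Q gives 8>7]
(A,R,W): not NE [P1→B gives 6>0; P3→Z gives 9>8]
(B,P,X): not NE [P3→W gives 9>3]
(B,P,Y): not NE [P1→A gives 9>0; P2→R gives 8>0; P3→W gives 9>4]
(B,P,Z): not NE [P1→A gives 6>1; P3→W gives 9>2]
(B,P,W): not NE [P2→Q gives 10>9]
(B,Q,X): not NE [P1→A gives 9>5; P2→P gives 7>2; P3→W gives 9>8]
(B,Q,Y): not NE [P1→A gives 7>6; P2→R gives 8>2]
(B,Q,Z): not NE [P1→C gives 8>7; P3→W gives 9>5]
(B,Q,W): NE
(B,R,X): not NE [P1→C gives 8>1; P2→P gives 7>4; P3→Z gives 9>4]
(B,R,Y): not NE [P1→A gives 12>3; P3→Z gives 9>0]
(B,R,Z): not NE [P1→A gives 5>0; P2→Q gives 9>0]
(B,R,W): not NE [P2→Q gives 10>8; P3→Z gives 9>6]
(C,P,X): not NE [P1→B gives 9>6; P3→W gives 9>0]
(C,P,Y): not NE [P1→A gives 9>5; P2→R gives 6>3; P3→W gives 9>8]
(C,P,Z): not NE [P1→A gives 6>2; P2→Q gives 10>9; P3→W gives 9>8]
(C,P,W): not NE [P1→B gives 4>2]
(C,Q,X): not NE [P1→A gives 9>7; P2→P gives 8>3; P3→Z gives 11>8]
(C,Q,Y): not NE [P1→A gives 7>6; P2→R gives 6>3; P3→Z gives 11>4]
(C,Q,Z): NE
(C,Q,W): not NE [P1→B gives 10>9; P2→P gives 7>6; P3→Z gives 11>9]
(C,R,X): not NE [P2→P gives 8>7]
(C,R,Y): not NE [P1→A gives 12>9]
(C,R,Z): not NE [P1→A gives 5>2; P2→Q gives 10>1; P3→Y gives 7>1]
(C,R,W): not NE [P1→B gives 6>4; P2→P gives 7>6; P3→Y gives 7>5]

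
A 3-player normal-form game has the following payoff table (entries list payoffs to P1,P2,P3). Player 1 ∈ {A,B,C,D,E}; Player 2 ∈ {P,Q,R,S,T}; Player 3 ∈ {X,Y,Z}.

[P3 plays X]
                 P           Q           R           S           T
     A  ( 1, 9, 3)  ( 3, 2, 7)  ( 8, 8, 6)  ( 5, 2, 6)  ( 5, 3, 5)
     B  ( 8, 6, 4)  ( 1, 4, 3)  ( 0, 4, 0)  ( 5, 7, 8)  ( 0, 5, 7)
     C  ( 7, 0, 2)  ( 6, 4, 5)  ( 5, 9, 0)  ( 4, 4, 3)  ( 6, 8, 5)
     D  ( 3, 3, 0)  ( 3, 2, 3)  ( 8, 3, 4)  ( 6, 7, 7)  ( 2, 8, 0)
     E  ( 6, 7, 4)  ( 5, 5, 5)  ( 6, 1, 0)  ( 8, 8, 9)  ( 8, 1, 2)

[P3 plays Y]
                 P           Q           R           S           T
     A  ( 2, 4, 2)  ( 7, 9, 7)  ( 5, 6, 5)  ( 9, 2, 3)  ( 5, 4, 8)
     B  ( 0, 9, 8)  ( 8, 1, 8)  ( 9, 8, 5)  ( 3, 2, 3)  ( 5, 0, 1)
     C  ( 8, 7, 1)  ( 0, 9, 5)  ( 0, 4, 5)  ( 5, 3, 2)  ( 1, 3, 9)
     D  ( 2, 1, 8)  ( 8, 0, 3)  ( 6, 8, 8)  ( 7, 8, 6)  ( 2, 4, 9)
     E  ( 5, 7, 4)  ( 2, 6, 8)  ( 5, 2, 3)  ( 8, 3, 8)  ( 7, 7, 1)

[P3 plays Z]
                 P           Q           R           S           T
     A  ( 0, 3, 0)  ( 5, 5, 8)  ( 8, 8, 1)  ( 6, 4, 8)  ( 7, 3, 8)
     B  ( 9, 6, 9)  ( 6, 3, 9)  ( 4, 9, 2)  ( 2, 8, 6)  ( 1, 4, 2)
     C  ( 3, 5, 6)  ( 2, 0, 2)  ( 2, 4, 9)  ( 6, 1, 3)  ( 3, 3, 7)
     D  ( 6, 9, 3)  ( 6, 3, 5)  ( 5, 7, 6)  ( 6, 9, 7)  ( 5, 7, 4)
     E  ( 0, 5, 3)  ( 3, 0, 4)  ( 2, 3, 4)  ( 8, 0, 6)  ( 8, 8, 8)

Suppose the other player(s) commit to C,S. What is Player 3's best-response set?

BR_3 = {X,Z}

u_3(X vs C,S) = 3
u_3(Y vs C,S) = 2
u_3(Z vs C,S) = 3
max payoff 3 at {X,Z}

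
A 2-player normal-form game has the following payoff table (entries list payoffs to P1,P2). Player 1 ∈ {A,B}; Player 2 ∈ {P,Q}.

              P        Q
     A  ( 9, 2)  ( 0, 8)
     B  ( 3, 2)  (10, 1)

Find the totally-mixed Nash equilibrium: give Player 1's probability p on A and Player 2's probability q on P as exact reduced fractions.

P1 indiff ⇒ q·9+(1-q)·0 = q·3+(1-q)·10 ⇒ q(6) = (1-q)(10) ⇒ q = 5/8
P2 indiff ⇒ p·2+(1-p)·2 = p·8+(1-p)·1 ⇒ p(-6) = (1-p)(-1) ⇒ p = 1/7

(p,q) = (1/7, 5/8)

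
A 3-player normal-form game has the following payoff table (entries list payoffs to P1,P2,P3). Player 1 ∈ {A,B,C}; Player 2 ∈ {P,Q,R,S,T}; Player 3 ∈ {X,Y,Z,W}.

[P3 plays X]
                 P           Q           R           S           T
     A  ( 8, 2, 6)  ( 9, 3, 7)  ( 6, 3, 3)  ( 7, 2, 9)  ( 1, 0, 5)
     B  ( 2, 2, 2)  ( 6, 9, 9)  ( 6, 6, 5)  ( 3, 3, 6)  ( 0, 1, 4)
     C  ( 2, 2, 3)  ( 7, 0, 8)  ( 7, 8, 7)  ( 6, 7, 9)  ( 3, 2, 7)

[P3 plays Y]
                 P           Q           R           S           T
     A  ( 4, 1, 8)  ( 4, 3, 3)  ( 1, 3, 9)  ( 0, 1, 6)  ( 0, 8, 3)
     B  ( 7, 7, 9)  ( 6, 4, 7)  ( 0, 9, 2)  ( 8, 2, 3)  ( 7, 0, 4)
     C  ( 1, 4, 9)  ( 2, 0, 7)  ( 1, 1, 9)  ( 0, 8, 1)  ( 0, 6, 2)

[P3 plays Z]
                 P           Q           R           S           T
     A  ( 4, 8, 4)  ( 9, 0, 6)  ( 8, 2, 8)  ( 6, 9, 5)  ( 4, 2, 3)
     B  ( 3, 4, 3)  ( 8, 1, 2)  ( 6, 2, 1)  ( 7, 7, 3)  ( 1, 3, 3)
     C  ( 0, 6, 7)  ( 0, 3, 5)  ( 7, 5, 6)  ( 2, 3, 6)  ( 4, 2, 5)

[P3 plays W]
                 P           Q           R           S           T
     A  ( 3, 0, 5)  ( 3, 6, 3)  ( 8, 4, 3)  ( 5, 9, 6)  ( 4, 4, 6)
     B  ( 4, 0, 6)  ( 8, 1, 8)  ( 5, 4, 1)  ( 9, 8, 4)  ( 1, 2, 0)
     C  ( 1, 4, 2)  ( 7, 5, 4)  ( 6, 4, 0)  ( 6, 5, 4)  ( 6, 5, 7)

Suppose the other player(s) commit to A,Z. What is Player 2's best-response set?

u_2(P vs A,Z) = 8
u_2(Q vs A,Z) = 0
u_2(R vs A,Z) = 2
u_2(S vs A,Z) = 9
u_2(T vs A,Z) = 2
max payoff 9 at {S}

argmax u_2 = {S}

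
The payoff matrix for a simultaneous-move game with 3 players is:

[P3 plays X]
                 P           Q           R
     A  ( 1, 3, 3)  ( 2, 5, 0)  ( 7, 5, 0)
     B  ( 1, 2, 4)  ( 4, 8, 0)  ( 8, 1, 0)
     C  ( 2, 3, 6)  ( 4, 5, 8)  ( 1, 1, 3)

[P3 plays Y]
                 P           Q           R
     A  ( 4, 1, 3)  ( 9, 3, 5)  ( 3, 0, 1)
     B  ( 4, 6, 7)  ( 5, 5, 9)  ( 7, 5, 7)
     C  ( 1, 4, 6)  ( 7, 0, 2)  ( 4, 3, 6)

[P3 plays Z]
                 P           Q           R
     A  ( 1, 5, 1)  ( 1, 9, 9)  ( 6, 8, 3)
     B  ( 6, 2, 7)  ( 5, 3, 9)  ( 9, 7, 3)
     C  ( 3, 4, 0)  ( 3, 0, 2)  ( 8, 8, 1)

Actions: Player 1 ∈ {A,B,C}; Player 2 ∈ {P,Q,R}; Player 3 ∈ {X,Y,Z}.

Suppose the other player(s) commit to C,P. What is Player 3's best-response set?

BR_3 = {X,Y}

u_3(X vs C,P) = 6
u_3(Y vs C,P) = 6
u_3(Z vs C,P) = 0
max payoff 6 at {X,Y}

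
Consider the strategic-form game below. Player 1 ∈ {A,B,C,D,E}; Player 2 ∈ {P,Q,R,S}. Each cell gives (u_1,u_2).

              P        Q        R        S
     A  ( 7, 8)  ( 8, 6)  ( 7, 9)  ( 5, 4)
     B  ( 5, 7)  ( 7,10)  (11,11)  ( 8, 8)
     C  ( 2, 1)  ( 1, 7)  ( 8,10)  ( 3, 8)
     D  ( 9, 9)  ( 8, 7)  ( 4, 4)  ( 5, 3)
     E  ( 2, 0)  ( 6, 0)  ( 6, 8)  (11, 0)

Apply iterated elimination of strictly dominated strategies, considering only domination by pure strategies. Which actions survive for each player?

P1 drop C (B beats it: P:5>2 Q:7>1 R:11>8 S:8>3)
P2 drop S (R beats it: A:9>4 B:11>8 D:4>3 E:8>0)
P1 drop E (A beats it: P:7>2 Q:8>6 R:7>6)
P1→{A,B,D} P2→{P,Q,R}

IESDS → P1:{A,B,D} P2:{P,Q,R}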